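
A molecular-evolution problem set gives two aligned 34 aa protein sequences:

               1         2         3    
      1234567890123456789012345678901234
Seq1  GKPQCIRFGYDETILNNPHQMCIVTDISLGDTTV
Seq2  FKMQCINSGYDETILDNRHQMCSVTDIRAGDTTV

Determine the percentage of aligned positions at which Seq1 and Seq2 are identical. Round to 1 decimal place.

73.5%

The sequences differ at positions 1 (G/F), 3 (P/M), 7 (R/N), 8 (F/S), 16 (N/D), 18 (P/R), 23 (I/S), 28 (S/R), 29 (L/A).
25 of the 34 sites match, so the percent identity is 25/34 × 100 = 73.5%.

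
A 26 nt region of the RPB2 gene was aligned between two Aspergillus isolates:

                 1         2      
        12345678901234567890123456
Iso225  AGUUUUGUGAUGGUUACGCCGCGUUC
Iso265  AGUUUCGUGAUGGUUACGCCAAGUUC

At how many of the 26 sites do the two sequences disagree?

Mismatches occur at site 6 (U/C), site 21 (G/A), site 22 (C/A).
That gives 3 mismatches out of 26 aligned sites, so the Hamming distance is 3.

3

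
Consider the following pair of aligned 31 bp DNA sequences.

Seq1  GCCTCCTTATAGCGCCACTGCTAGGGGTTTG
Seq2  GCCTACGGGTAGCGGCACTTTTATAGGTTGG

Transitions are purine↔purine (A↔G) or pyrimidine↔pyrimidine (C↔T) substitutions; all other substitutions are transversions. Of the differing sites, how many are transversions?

7

Differing sites — 5:C/A (Tv); 7:T/G (Tv); 8:T/G (Tv); 9:A/G (Ti); 15:C/G (Tv); 20:G/T (Tv); 21:C/T (Ti); 24:G/T (Tv); 25:G/A (Ti); 30:T/G (Tv).
Of the 10 differences, 3 transitions and 7 transversions, so the answer is 7.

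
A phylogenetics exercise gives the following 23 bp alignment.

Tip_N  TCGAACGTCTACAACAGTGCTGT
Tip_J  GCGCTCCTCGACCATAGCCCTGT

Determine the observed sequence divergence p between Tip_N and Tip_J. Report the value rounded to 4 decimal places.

0.3913

The sequences differ at positions 1 (T/G), 4 (A/C), 5 (A/T), 7 (G/C), 10 (T/G), 13 (A/C), 15 (C/T), 18 (T/C), 19 (G/C).
There are 9 differences over 23 sites, so p = 9/23 = 0.3913.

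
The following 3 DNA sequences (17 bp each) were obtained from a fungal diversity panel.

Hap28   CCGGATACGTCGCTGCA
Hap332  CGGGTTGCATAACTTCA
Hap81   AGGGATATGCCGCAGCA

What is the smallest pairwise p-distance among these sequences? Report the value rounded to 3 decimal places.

0.294

Pairwise Hamming distances:
  Hap28 vs Hap332: 7
  Hap28 vs Hap81: 5
  Hap332 vs Hap81: 10
The smallest is 5 mismatches, between Hap28 and Hap81; p = 5/17 = 0.294.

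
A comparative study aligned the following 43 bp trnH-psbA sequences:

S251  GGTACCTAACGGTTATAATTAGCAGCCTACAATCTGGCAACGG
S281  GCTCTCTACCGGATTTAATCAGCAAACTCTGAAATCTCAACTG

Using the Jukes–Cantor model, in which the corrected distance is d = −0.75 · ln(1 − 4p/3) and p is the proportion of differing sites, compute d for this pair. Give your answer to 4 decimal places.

The sequences differ at positions 2 (G/C), 4 (A/C), 5 (C/T), 9 (A/C), 13 (T/A), 15 (A/T), 20 (T/C), 25 (G/A), 26 (C/A), 29 (A/C), 30 (C/T), 31 (A/G), 33 (T/A), 34 (C/A), 36 (G/C), 37 (G/T), 42 (G/T).
p = 17/43 = 0.395349.
d = −0.75 · ln(1 − (4/3)·0.395349) = −0.75 · ln(0.472868) = −0.75 · (-0.748939) = 0.5617.

0.5617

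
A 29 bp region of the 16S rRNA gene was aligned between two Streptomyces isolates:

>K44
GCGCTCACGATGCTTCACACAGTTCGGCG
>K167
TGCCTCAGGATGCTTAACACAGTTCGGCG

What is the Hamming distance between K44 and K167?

5

The sequences differ at positions 1 (G/T), 2 (C/G), 3 (G/C), 8 (C/G), 16 (C/A).
That gives 5 mismatches out of 29 aligned sites, so the Hamming distance is 5.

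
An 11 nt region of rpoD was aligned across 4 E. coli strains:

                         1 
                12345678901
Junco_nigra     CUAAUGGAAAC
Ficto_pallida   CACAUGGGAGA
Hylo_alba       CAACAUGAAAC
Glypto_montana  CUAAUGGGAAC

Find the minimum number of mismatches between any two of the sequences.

Pairwise Hamming distances:
  Junco_nigra vs Ficto_pallida: 5
  Junco_nigra vs Hylo_alba: 4
  Junco_nigra vs Glypto_montana: 1
  Ficto_pallida vs Hylo_alba: 7
  Ficto_pallida vs Glypto_montana: 4
  Hylo_alba vs Glypto_montana: 5
The smallest is 1, between Junco_nigra and Glypto_montana.

1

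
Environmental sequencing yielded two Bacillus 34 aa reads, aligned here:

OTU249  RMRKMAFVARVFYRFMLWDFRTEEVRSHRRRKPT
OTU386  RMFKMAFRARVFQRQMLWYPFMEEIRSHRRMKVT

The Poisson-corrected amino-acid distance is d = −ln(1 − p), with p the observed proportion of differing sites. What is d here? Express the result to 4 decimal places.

The sequences differ at positions 3 (R/F), 8 (V/R), 13 (Y/Q), 15 (F/Q), 19 (D/Y), 20 (F/P), 21 (R/F), 22 (T/M), 25 (V/I), 31 (R/M), 33 (P/V).
p = 11/34 = 0.323529.
d = −ln(1 − 0.323529) = −ln(0.676471) = 0.3909.

0.3909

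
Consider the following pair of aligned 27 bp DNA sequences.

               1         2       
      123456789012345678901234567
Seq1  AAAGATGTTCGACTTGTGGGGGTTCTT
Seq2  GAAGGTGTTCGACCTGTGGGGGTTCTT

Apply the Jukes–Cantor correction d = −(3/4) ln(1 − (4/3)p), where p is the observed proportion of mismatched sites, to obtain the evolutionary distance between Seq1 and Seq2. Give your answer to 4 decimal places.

The sequences differ at positions 1 (A/G), 5 (A/G), 14 (T/C).
p = 3/27 = 0.111111.
d = −0.75 · ln(1 − (4/3)·0.111111) = −0.75 · ln(0.851852) = −0.75 · (-0.160342) = 0.1203.

0.1203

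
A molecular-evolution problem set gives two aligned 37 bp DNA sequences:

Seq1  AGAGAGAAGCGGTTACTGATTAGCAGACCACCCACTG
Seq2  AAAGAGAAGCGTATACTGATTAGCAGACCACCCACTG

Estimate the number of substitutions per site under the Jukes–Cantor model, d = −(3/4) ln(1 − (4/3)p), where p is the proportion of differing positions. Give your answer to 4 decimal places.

Differing sites — 2:G/A; 12:G/T; 13:T/A.
p = 3/37 = 0.081081.
d = −0.75 · ln(1 − (4/3)·0.081081) = −0.75 · ln(0.891892) = −0.75 · (-0.114410) = 0.0858.

0.0858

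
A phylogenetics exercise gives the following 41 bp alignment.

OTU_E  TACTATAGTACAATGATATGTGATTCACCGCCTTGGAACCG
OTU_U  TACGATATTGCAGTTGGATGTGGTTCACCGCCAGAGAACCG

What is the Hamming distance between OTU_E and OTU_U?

Mismatches occur at site 4 (T/G), site 8 (G/T), site 10 (A/G), site 13 (A/G), site 15 (G/T), site 16 (A/G), site 17 (T/G), site 23 (A/G), site 33 (T/A), site 34 (T/G), site 35 (G/A).
That gives 11 mismatches out of 41 aligned sites, so the Hamming distance is 11.

11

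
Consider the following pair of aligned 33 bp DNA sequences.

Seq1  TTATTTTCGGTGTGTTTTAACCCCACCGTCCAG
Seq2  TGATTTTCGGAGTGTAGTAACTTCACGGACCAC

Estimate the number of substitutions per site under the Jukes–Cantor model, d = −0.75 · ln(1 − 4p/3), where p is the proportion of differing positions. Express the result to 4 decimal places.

The sequences differ at positions 2 (T/G), 11 (T/A), 16 (T/A), 17 (T/G), 22 (C/T), 23 (C/T), 27 (C/G), 29 (T/A), 33 (G/C).
p = 9/33 = 0.272727.
d = −0.75 · ln(1 − (4/3)·0.272727) = −0.75 · ln(0.636364) = −0.75 · (-0.451985) = 0.3390.

0.3390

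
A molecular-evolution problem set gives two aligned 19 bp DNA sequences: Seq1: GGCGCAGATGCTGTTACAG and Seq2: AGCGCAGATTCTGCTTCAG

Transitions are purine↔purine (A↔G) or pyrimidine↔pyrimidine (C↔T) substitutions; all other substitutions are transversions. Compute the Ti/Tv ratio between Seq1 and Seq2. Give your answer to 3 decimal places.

Mismatches occur at site 1 (G↔A, transition), site 10 (G↔T, transversion), site 14 (T↔C, transition), site 16 (A↔T, transversion).
Of the 4 differences, 2 transitions and 2 transversions, so Ti/Tv = 2/2 = 1.000.

1.000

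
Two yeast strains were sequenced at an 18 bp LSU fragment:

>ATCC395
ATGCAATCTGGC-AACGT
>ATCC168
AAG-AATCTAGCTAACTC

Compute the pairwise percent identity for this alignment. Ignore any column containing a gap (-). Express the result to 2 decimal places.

75.00%

Excluding the 2 gap columns leaves 16 comparable sites.
Differing sites — 2:T/A; 10:G/A; 17:G/T; 18:T/C.
12 of the 16 comparable sites match, so the percent identity is 12/16 × 100 = 75.00%.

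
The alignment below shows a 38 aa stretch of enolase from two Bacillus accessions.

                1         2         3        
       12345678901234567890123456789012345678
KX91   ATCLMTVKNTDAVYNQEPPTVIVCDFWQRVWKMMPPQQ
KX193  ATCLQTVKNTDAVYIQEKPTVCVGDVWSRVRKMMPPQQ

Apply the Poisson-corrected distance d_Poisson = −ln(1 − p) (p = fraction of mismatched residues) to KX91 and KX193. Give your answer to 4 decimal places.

The sequences differ at positions 5 (M/Q), 15 (N/I), 18 (P/K), 22 (I/C), 24 (C/G), 26 (F/V), 28 (Q/S), 31 (W/R).
p = 8/38 = 0.210526.
d = −ln(1 − 0.210526) = −ln(0.789474) = 0.2364.

0.2364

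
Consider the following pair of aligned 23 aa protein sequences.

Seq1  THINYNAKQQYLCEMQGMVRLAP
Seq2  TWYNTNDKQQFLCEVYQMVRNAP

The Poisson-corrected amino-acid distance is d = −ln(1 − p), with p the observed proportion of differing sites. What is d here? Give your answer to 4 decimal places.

Mismatches occur at site 2 (H→W), site 3 (I→Y), site 5 (Y→T), site 7 (A→D), site 11 (Y→F), site 15 (M→V), site 16 (Q→Y), site 17 (G→Q), site 21 (L→N).
p = 9/23 = 0.391304.
d = −ln(1 − 0.391304) = −ln(0.608696) = 0.4964.

0.4964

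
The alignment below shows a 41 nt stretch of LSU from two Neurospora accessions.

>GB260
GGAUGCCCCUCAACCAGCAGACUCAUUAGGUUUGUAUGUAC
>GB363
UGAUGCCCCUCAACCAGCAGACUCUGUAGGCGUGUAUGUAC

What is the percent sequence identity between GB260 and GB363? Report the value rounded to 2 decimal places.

87.80%

The sequences differ at positions 1 (G/U), 25 (A/U), 26 (U/G), 31 (U/C), 32 (U/G).
36 of the 41 sites match, so the percent identity is 36/41 × 100 = 87.80%.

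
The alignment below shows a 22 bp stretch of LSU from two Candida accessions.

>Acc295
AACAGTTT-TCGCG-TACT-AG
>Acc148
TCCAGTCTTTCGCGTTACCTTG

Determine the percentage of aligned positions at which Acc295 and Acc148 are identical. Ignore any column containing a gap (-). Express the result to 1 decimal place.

73.7%

Excluding the 3 gap columns leaves 19 comparable sites.
The sequences differ at positions 1 (A/T), 2 (A/C), 7 (T/C), 19 (T/C), 21 (A/T).
14 of the 19 comparable sites match, so the percent identity is 14/19 × 100 = 73.7%.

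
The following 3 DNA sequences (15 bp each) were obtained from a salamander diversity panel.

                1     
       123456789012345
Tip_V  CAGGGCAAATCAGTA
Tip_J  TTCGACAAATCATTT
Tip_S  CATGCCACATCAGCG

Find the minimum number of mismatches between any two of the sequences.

5

Pairwise Hamming distances:
  Tip_V vs Tip_J: 6
  Tip_V vs Tip_S: 5
  Tip_J vs Tip_S: 8
The smallest is 5, between Tip_V and Tip_S.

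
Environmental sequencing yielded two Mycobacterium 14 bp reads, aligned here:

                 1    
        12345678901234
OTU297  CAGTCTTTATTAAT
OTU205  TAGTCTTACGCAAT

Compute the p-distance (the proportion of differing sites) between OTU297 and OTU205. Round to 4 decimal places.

Differing sites — 1:C/T; 8:T/A; 9:A/C; 10:T/G; 11:T/C.
There are 5 differences over 14 sites, so p = 5/14 = 0.3571.

0.3571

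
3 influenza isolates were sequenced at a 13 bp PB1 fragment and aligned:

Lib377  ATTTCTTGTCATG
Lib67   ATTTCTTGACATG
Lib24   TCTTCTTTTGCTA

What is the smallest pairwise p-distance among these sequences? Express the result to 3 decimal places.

0.077

Pairwise Hamming distances:
  Lib377 vs Lib67: 1
  Lib377 vs Lib24: 6
  Lib67 vs Lib24: 7
The smallest is 1 mismatch, between Lib377 and Lib67; p = 1/13 = 0.077.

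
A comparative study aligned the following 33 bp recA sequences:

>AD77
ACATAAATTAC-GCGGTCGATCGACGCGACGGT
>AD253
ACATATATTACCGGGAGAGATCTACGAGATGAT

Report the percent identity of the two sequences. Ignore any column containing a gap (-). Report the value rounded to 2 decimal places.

Excluding the 1 gap column leaves 32 comparable sites.
The sequences differ at positions 6 (A/T), 14 (C/G), 16 (G/A), 17 (T/G), 18 (C/A), 23 (G/T), 27 (C/A), 30 (C/T), 32 (G/A).
23 of the 32 comparable sites match, so the percent identity is 23/32 × 100 = 71.88%.

71.88%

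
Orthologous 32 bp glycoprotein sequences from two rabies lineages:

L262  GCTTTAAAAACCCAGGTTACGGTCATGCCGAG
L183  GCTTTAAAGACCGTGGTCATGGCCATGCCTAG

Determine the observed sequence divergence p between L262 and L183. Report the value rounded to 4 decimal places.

Differing sites — 9:A/G; 13:C/G; 14:A/T; 18:T/C; 20:C/T; 23:T/C; 30:G/T.
There are 7 differences over 32 sites, so p = 7/32 = 0.2188.

0.2188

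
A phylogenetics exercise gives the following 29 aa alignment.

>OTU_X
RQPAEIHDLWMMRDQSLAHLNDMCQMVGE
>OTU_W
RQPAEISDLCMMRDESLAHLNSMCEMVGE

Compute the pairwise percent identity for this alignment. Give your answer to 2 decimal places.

Mismatches occur at site 7 (H/S), site 10 (W/C), site 15 (Q/E), site 22 (D/S), site 25 (Q/E).
24 of the 29 sites match, so the percent identity is 24/29 × 100 = 82.76%.

82.76%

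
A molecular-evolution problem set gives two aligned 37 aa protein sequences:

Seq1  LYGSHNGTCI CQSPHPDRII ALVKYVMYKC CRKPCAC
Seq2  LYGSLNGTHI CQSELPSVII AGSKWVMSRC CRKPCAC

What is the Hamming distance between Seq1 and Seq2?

11

The sequences differ at positions 5 (H/L), 9 (C/H), 14 (P/E), 15 (H/L), 17 (D/S), 18 (R/V), 22 (L/G), 23 (V/S), 25 (Y/W), 28 (Y/S), 29 (K/R).
That gives 11 mismatches out of 37 aligned sites, so the Hamming distance is 11.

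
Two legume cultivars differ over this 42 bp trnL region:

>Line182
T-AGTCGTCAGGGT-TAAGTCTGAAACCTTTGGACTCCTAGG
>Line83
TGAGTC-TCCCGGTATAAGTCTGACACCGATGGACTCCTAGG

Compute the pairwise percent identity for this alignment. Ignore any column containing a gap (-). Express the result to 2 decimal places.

Excluding the 3 gap columns leaves 39 comparable sites.
Differing sites — 10:A/C; 11:G/C; 25:A/C; 29:T/G; 30:T/A.
34 of the 39 comparable sites match, so the percent identity is 34/39 × 100 = 87.18%.

87.18%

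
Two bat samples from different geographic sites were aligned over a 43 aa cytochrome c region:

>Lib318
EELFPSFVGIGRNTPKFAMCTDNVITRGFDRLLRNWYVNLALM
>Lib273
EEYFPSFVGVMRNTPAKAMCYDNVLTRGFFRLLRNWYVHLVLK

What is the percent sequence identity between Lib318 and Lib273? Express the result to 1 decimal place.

74.4%

Mismatches occur at site 3 (L/Y), site 10 (I/V), site 11 (G/M), site 16 (K/A), site 17 (F/K), site 21 (T/Y), site 25 (I/L), site 30 (D/F), site 39 (N/H), site 41 (A/V), site 43 (M/K).
32 of the 43 sites match, so the percent identity is 32/43 × 100 = 74.4%.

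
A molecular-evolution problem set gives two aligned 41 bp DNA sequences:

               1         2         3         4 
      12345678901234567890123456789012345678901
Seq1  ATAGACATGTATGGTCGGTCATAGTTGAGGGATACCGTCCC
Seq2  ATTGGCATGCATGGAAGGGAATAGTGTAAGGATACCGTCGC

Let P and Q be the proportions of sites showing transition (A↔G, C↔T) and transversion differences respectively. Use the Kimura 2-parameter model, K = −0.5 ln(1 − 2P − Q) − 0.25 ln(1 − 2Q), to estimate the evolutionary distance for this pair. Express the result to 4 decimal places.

Mismatches occur at site 3 (A↔T, transversion), site 5 (A↔G, transition), site 10 (T↔C, transition), site 15 (T↔A, transversion), site 16 (C↔A, transversion), site 19 (T↔G, transversion), site 20 (C↔A, transversion), site 26 (T↔G, transversion), site 27 (G↔T, transversion), site 29 (G↔A, transition), site 40 (C↔G, transversion).
Of the 11 differences, 3 transitions and 8 transversions over 41 sites: P = 3/41 = 0.073171, Q = 8/41 = 0.195122.
d = −0.5·ln(0.658536) − 0.25·ln(0.609756) = −0.5·(-0.417736) − 0.25·(-0.494696) = 0.3325.

0.3325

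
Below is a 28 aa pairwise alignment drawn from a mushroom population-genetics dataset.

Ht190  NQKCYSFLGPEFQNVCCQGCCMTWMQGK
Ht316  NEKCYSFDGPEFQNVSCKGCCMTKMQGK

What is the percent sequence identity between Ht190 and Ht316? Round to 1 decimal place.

Mismatches occur at site 2 (Q/E), site 8 (L/D), site 16 (C/S), site 18 (Q/K), site 24 (W/K).
23 of the 28 sites match, so the percent identity is 23/28 × 100 = 82.1%.

82.1%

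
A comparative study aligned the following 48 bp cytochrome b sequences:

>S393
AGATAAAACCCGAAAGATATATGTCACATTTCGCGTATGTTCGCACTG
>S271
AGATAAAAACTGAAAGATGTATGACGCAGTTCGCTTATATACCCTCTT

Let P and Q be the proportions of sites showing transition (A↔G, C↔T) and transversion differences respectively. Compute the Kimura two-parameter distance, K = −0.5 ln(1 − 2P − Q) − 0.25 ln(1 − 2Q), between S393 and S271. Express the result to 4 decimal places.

0.3041

Differing sites — 9:C/A (Tv); 11:C/T (Ti); 19:A/G (Ti); 24:T/A (Tv); 26:A/G (Ti); 29:T/G (Tv); 35:G/T (Tv); 39:G/A (Ti); 41:T/A (Tv); 43:G/C (Tv); 45:A/T (Tv); 48:G/T (Tv).
Of the 12 differences, 4 transitions and 8 transversions over 48 sites: P = 4/48 = 0.083333, Q = 8/48 = 0.166667.
d = −0.5·ln(0.666667) − 0.25·ln(0.666666) = −0.5·(-0.405465) − 0.25·(-0.405466) = 0.3041.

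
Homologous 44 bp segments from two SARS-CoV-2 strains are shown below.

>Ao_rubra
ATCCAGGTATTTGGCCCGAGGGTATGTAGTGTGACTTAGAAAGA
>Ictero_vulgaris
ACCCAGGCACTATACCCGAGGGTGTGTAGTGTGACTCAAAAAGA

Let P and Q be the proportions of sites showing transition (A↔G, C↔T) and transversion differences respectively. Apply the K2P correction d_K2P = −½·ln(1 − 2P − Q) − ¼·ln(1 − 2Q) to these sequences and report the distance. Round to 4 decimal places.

Mismatches occur at site 2 (T→C, transition), site 8 (T→C, transition), site 10 (T→C, transition), site 12 (T→A, transversion), site 13 (G→T, transversion), site 14 (G→A, transition), site 24 (A→G, transition), site 37 (T→C, transition), site 39 (G→A, transition).
Of the 9 differences, 7 transitions and 2 transversions over 44 sites: P = 7/44 = 0.159091, Q = 2/44 = 0.045455.
d = −0.5·ln(0.636363) − 0.25·ln(0.909090) = −0.5·(-0.451986) − 0.25·(-0.095311) = 0.2498.

0.2498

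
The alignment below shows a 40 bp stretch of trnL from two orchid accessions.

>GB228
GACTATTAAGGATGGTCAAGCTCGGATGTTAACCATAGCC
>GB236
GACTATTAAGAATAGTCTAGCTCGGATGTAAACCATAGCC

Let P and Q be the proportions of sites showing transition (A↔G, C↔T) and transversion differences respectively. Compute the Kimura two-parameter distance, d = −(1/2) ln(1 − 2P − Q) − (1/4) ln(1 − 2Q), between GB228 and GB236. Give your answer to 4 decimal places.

Differing sites — 11:G/A (Ti); 14:G/A (Ti); 18:A/T (Tv); 30:T/A (Tv).
Of the 4 differences, 2 transitions and 2 transversions over 40 sites: P = 2/40 = 0.050000, Q = 2/40 = 0.050000.
d = −0.5·ln(0.850000) − 0.25·ln(0.900000) = −0.5·(-0.162519) − 0.25·(-0.105361) = 0.1076.

0.1076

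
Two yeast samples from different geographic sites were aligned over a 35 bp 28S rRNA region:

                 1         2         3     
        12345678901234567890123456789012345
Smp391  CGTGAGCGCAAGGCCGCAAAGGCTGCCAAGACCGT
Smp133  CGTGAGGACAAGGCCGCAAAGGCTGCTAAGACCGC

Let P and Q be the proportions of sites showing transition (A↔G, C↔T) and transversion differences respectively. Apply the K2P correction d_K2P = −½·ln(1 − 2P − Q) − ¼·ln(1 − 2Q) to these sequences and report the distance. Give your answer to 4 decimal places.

The sequences differ at positions 7 (C/G, transversion), 8 (G/A, transition), 27 (C/T, transition), 35 (T/C, transition).
Of the 4 differences, 3 transitions and 1 transversion over 35 sites: P = 3/35 = 0.085714, Q = 1/35 = 0.028571.
d = −0.5·ln(0.800001) − 0.25·ln(0.942858) = −0.5·(-0.223142) − 0.25·(-0.058840) = 0.1263.

0.1263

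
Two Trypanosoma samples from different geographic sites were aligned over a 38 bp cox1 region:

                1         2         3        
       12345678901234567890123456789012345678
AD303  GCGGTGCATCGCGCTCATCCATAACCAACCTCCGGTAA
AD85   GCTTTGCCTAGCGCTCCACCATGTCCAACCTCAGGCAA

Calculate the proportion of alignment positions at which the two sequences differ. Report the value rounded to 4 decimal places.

Mismatches occur at site 3 (G→T), site 4 (G→T), site 8 (A→C), site 10 (C→A), site 17 (A→C), site 18 (T→A), site 23 (A→G), site 24 (A→T), site 33 (C→A), site 36 (T→C).
There are 10 differences over 38 sites, so p = 10/38 = 0.2632.

0.2632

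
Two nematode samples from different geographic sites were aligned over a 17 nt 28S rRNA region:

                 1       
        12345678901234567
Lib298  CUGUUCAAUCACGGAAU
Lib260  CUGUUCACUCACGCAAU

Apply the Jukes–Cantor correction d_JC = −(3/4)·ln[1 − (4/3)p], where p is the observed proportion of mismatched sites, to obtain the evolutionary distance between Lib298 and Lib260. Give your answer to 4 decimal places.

0.1280

Differing sites — 8:A/C; 14:G/C.
p = 2/17 = 0.117647.
d = −0.75 · ln(1 − (4/3)·0.117647) = −0.75 · ln(0.843137) = −0.75 · (-0.170626) = 0.1280.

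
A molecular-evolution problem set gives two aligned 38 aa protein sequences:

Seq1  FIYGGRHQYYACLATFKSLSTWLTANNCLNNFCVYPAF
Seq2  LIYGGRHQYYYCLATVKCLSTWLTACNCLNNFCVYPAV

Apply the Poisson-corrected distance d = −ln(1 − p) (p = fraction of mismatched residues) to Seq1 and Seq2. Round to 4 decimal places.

0.1719

Differing sites — 1:F/L; 11:A/Y; 16:F/V; 18:S/C; 26:N/C; 38:F/V.
p = 6/38 = 0.157895.
d = −ln(1 − 0.157895) = −ln(0.842105) = 0.1719.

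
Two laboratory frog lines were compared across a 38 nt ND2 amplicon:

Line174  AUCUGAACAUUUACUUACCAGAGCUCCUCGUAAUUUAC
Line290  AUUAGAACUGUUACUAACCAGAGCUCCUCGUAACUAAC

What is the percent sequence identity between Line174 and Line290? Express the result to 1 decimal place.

81.6%

Mismatches occur at site 3 (C/U), site 4 (U/A), site 9 (A/U), site 10 (U/G), site 16 (U/A), site 34 (U/C), site 36 (U/A).
31 of the 38 sites match, so the percent identity is 31/38 × 100 = 81.6%.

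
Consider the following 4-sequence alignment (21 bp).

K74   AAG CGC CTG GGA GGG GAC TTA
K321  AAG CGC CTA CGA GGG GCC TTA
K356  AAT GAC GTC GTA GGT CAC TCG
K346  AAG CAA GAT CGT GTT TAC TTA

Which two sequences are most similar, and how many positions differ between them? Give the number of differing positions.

3

Pairwise Hamming distances:
  K74 vs K321: 3
  K74 vs K356: 10
  K74 vs K346: 10
  K321 vs K356: 12
  K321 vs K346: 10
  K356 vs K346: 12
The smallest is 3, between K74 and K321.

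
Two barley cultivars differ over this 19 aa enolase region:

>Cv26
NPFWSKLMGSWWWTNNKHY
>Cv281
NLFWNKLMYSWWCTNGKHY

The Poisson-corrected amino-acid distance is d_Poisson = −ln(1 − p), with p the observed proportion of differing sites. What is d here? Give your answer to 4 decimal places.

The sequences differ at positions 2 (P/L), 5 (S/N), 9 (G/Y), 13 (W/C), 16 (N/G).
p = 5/19 = 0.263158.
d = −ln(1 − 0.263158) = −ln(0.736842) = 0.3054.

0.3054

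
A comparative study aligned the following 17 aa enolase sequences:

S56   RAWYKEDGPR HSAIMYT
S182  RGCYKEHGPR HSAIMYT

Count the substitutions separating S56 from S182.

3

The sequences differ at positions 2 (A/G), 3 (W/C), 7 (D/H).
That gives 3 mismatches out of 17 aligned sites, so the Hamming distance is 3.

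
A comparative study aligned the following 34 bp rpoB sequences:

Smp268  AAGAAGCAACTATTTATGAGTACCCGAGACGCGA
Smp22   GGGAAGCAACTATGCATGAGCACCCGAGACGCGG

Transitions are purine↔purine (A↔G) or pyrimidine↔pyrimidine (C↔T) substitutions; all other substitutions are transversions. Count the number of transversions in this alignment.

Differing sites — 1:A/G (Ti); 2:A/G (Ti); 14:T/G (Tv); 15:T/C (Ti); 21:T/C (Ti); 34:A/G (Ti).
Of the 6 differences, 5 transitions and 1 transversion, so the answer is 1.

1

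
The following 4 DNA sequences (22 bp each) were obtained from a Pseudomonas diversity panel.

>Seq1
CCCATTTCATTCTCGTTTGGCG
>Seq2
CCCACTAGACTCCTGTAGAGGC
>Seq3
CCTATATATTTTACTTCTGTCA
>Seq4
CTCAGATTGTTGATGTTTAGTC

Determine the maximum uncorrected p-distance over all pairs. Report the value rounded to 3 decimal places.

0.773

Pairwise Hamming distances:
  Seq1 vs Seq2: 11
  Seq1 vs Seq3: 10
  Seq1 vs Seq4: 11
  Seq2 vs Seq3: 17
  Seq2 vs Seq4: 12
  Seq3 vs Seq4: 13
The largest is 17 mismatches, between Seq2 and Seq3; p = 17/22 = 0.773.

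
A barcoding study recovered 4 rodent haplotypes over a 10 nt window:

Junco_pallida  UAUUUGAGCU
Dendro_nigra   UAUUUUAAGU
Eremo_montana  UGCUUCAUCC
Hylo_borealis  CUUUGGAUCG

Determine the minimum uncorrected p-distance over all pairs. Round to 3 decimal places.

0.300

Pairwise Hamming distances:
  Junco_pallida vs Dendro_nigra: 3
  Junco_pallida vs Eremo_montana: 5
  Junco_pallida vs Hylo_borealis: 5
  Dendro_nigra vs Eremo_montana: 6
  Dendro_nigra vs Hylo_borealis: 7
  Eremo_montana vs Hylo_borealis: 6
The smallest is 3 mismatches, between Junco_pallida and Dendro_nigra; p = 3/10 = 0.300.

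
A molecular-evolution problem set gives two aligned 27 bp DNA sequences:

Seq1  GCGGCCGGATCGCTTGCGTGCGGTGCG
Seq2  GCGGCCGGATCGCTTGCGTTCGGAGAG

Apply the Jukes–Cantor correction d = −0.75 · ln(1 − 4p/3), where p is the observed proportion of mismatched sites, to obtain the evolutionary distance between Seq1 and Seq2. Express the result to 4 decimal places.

The sequences differ at positions 20 (G/T), 24 (T/A), 26 (C/A).
p = 3/27 = 0.111111.
d = −0.75 · ln(1 − (4/3)·0.111111) = −0.75 · ln(0.851852) = −0.75 · (-0.160342) = 0.1203.

0.1203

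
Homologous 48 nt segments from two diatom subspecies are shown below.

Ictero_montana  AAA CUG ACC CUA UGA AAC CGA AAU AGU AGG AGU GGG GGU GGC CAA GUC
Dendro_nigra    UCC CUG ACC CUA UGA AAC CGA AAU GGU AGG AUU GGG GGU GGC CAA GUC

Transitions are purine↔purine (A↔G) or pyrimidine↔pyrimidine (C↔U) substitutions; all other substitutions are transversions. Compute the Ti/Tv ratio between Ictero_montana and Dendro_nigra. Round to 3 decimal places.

Mismatches occur at site 1 (A→U, transversion), site 2 (A→C, transversion), site 3 (A→C, transversion), site 25 (A→G, transition), site 32 (G→U, transversion).
Of the 5 differences, 1 transition and 4 transversions, so Ti/Tv = 1/4 = 0.250.

0.250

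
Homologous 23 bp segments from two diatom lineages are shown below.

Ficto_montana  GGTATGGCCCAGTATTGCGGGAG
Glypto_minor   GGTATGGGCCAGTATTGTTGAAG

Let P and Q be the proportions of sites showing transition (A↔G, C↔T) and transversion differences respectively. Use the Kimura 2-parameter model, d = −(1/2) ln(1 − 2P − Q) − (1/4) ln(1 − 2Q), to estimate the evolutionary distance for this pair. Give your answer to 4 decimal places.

0.1989

The sequences differ at positions 8 (C/G, transversion), 18 (C/T, transition), 19 (G/T, transversion), 21 (G/A, transition).
Of the 4 differences, 2 transitions and 2 transversions over 23 sites: P = 2/23 = 0.086957, Q = 2/23 = 0.086957.
d = −0.5·ln(0.739129) − 0.25·ln(0.826086) = −0.5·(-0.302283) − 0.25·(-0.191056) = 0.1989.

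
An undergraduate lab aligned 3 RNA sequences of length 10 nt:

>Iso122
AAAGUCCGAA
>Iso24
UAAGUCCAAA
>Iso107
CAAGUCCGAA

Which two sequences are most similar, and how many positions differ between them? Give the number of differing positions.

1

Pairwise Hamming distances:
  Iso122 vs Iso24: 2
  Iso122 vs Iso107: 1
  Iso24 vs Iso107: 2
The smallest is 1, between Iso122 and Iso107.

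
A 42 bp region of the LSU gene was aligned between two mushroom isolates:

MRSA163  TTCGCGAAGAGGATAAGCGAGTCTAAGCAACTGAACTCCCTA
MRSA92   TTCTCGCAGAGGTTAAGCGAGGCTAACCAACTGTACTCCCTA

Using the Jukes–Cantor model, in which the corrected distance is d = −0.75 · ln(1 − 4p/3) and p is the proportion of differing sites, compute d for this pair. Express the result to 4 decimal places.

0.1585

Differing sites — 4:G/T; 7:A/C; 13:A/T; 22:T/G; 27:G/C; 34:A/T.
p = 6/42 = 0.142857.
d = −0.75 · ln(1 − (4/3)·0.142857) = −0.75 · ln(0.809524) = −0.75 · (-0.211309) = 0.1585.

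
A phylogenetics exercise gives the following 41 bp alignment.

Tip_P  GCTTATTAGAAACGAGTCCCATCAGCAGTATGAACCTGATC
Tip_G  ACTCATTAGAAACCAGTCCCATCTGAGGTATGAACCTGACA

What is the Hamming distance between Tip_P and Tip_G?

Differing sites — 1:G/A; 4:T/C; 14:G/C; 24:A/T; 26:C/A; 27:A/G; 40:T/C; 41:C/A.
That gives 8 mismatches out of 41 aligned sites, so the Hamming distance is 8.

8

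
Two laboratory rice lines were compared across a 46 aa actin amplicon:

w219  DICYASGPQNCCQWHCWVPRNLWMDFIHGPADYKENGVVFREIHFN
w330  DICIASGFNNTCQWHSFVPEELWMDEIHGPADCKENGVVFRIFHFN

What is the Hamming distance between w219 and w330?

Mismatches occur at site 4 (Y/I), site 8 (P/F), site 9 (Q/N), site 11 (C/T), site 16 (C/S), site 17 (W/F), site 20 (R/E), site 21 (N/E), site 26 (F/E), site 33 (Y/C), site 42 (E/I), site 43 (I/F).
That gives 12 mismatches out of 46 aligned sites, so the Hamming distance is 12.

12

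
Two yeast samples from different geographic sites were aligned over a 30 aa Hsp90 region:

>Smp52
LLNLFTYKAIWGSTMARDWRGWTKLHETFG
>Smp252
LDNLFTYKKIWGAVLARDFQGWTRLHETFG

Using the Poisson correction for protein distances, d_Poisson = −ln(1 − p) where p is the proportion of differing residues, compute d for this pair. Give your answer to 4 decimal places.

The sequences differ at positions 2 (L/D), 9 (A/K), 13 (S/A), 14 (T/V), 15 (M/L), 19 (W/F), 20 (R/Q), 24 (K/R).
p = 8/30 = 0.266667.
d = −ln(1 − 0.266667) = −ln(0.733333) = 0.3102.

0.3102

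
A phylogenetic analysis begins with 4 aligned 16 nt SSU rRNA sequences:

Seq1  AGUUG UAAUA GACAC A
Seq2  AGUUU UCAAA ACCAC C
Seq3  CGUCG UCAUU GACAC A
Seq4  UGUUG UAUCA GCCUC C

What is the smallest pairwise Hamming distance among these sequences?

Pairwise Hamming distances:
  Seq1 vs Seq2: 6
  Seq1 vs Seq3: 4
  Seq1 vs Seq4: 6
  Seq2 vs Seq3: 8
  Seq2 vs Seq4: 7
  Seq3 vs Seq4: 9
The smallest is 4, between Seq1 and Seq3.

4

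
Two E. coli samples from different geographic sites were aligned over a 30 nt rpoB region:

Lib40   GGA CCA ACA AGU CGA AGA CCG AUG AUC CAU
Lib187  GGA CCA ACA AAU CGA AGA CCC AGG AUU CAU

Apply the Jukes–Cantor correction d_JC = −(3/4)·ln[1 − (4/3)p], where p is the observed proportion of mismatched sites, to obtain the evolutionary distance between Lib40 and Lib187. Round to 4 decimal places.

0.1468

The sequences differ at positions 11 (G/A), 21 (G/C), 23 (U/G), 27 (C/U).
p = 4/30 = 0.133333.
d = −0.75 · ln(1 − (4/3)·0.133333) = −0.75 · ln(0.822223) = −0.75 · (-0.195744) = 0.1468.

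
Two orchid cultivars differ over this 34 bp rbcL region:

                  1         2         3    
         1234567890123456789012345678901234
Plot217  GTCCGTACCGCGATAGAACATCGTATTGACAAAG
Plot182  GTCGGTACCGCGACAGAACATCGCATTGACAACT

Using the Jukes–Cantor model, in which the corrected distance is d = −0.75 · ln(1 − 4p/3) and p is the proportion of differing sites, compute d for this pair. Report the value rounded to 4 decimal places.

The sequences differ at positions 4 (C/G), 14 (T/C), 24 (T/C), 33 (A/C), 34 (G/T).
p = 5/34 = 0.147059.
d = −0.75 · ln(1 − (4/3)·0.147059) = −0.75 · ln(0.803921) = −0.75 · (-0.218254) = 0.1637.

0.1637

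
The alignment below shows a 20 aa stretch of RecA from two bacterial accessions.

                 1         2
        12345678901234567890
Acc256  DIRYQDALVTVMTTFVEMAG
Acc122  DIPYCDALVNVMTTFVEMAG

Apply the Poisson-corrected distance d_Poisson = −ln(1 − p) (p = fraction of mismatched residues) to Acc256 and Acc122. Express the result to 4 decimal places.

0.1625

The sequences differ at positions 3 (R/P), 5 (Q/C), 10 (T/N).
p = 3/20 = 0.150000.
d = −ln(1 − 0.150000) = −ln(0.850000) = 0.1625.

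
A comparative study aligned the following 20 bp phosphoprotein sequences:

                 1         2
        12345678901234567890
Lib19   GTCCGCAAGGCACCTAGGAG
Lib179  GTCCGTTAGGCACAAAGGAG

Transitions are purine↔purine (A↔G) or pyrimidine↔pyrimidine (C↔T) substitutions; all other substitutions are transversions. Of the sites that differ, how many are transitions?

The sequences differ at positions 6 (C/T, transition), 7 (A/T, transversion), 14 (C/A, transversion), 15 (T/A, transversion).
Of the 4 differences, 1 transition and 3 transversions, so the answer is 1.

1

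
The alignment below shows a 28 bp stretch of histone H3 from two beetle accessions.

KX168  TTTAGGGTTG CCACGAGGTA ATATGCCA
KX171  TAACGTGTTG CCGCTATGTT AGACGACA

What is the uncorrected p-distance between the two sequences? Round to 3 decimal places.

Mismatches occur at site 2 (T↔A), site 3 (T↔A), site 4 (A↔C), site 6 (G↔T), site 13 (A↔G), site 15 (G↔T), site 17 (G↔T), site 20 (A↔T), site 22 (T↔G), site 24 (T↔C), site 26 (C↔A).
There are 11 differences over 28 sites, so p = 11/28 = 0.393.

0.393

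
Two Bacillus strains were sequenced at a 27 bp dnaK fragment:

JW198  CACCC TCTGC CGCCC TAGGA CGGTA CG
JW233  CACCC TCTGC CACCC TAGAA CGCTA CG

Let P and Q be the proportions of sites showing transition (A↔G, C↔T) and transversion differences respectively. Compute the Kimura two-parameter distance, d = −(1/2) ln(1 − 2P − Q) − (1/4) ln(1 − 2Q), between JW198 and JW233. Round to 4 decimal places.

0.1216

Differing sites — 12:G/A (Ti); 19:G/A (Ti); 23:G/C (Tv).
Of the 3 differences, 2 transitions and 1 transversion over 27 sites: P = 2/27 = 0.074074, Q = 1/27 = 0.037037.
d = −0.5·ln(0.814815) − 0.25·ln(0.925926) = −0.5·(-0.204794) − 0.25·(-0.076961) = 0.1216.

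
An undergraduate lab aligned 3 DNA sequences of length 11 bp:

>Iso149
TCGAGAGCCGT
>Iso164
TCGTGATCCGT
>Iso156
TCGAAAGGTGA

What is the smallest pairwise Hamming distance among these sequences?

2

Pairwise Hamming distances:
  Iso149 vs Iso164: 2
  Iso149 vs Iso156: 4
  Iso164 vs Iso156: 6
The smallest is 2, between Iso149 and Iso164.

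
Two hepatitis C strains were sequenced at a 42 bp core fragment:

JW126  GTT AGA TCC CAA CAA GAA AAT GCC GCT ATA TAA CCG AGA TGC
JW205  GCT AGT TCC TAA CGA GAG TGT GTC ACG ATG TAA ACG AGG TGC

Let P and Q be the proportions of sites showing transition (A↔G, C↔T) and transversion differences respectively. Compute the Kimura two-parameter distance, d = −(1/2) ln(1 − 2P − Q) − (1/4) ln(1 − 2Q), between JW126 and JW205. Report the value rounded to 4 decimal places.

0.4238

Differing sites — 2:T/C (Ti); 6:A/T (Tv); 10:C/T (Ti); 14:A/G (Ti); 18:A/G (Ti); 19:A/T (Tv); 20:A/G (Ti); 23:C/T (Ti); 25:G/A (Ti); 27:T/G (Tv); 30:A/G (Ti); 34:C/A (Tv); 39:A/G (Ti).
Of the 13 differences, 9 transitions and 4 transversions over 42 sites: P = 9/42 = 0.214286, Q = 4/42 = 0.095238.
d = −0.5·ln(0.476190) − 0.25·ln(0.809524) = −0.5·(-0.741938) − 0.25·(-0.211309) = 0.4238.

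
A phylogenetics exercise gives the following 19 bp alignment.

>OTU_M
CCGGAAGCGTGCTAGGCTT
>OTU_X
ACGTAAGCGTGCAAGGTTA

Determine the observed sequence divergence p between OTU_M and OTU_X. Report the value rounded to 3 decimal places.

Mismatches occur at site 1 (C→A), site 4 (G→T), site 13 (T→A), site 17 (C→T), site 19 (T→A).
There are 5 differences over 19 sites, so p = 5/19 = 0.263.

0.263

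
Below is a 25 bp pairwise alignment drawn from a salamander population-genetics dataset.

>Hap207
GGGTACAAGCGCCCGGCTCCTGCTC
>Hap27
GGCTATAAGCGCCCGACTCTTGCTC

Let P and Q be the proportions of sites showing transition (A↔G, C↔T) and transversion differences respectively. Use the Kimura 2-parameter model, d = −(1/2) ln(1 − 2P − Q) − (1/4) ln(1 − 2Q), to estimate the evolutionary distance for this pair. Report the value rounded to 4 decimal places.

0.1851

The sequences differ at positions 3 (G/C, transversion), 6 (C/T, transition), 16 (G/A, transition), 20 (C/T, transition).
Of the 4 differences, 3 transitions and 1 transversion over 25 sites: P = 3/25 = 0.120000, Q = 1/25 = 0.040000.
d = −0.5·ln(0.720000) − 0.25·ln(0.920000) = −0.5·(-0.328504) − 0.25·(-0.083382) = 0.1851.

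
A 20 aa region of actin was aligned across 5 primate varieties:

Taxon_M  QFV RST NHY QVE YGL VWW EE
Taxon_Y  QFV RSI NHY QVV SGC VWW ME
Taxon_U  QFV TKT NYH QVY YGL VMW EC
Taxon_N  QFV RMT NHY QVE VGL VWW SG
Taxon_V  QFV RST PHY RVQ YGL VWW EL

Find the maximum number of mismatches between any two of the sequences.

11

Pairwise Hamming distances:
  Taxon_M vs Taxon_Y: 5
  Taxon_M vs Taxon_U: 7
  Taxon_M vs Taxon_N: 4
  Taxon_M vs Taxon_V: 4
  Taxon_Y vs Taxon_U: 11
  Taxon_Y vs Taxon_N: 7
  Taxon_Y vs Taxon_V: 8
  Taxon_U vs Taxon_N: 9
  Taxon_U vs Taxon_V: 9
  Taxon_N vs Taxon_V: 7
The largest is 11, between Taxon_Y and Taxon_U.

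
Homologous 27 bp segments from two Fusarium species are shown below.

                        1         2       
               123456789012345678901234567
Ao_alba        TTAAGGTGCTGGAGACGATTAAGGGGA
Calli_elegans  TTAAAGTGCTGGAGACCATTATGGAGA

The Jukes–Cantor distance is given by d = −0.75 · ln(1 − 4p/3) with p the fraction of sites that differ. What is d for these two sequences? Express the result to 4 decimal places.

The sequences differ at positions 5 (G/A), 17 (G/C), 22 (A/T), 25 (G/A).
p = 4/27 = 0.148148.
d = −0.75 · ln(1 − (4/3)·0.148148) = −0.75 · ln(0.802469) = −0.75 · (-0.220062) = 0.1650.

0.1650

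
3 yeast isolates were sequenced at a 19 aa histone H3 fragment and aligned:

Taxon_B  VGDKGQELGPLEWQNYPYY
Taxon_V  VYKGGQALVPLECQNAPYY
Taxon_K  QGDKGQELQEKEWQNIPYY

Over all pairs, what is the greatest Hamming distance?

Pairwise Hamming distances:
  Taxon_B vs Taxon_V: 7
  Taxon_B vs Taxon_K: 5
  Taxon_V vs Taxon_K: 10
The largest is 10, between Taxon_V and Taxon_K.

10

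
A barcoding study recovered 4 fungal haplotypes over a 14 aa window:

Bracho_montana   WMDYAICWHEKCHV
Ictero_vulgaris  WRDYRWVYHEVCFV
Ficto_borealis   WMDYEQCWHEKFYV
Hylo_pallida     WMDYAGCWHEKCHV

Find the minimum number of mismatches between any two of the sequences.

Pairwise Hamming distances:
  Bracho_montana vs Ictero_vulgaris: 7
  Bracho_montana vs Ficto_borealis: 4
  Bracho_montana vs Hylo_pallida: 1
  Ictero_vulgaris vs Ficto_borealis: 8
  Ictero_vulgaris vs Hylo_pallida: 7
  Ficto_borealis vs Hylo_pallida: 4
The smallest is 1, between Bracho_montana and Hylo_pallida.

1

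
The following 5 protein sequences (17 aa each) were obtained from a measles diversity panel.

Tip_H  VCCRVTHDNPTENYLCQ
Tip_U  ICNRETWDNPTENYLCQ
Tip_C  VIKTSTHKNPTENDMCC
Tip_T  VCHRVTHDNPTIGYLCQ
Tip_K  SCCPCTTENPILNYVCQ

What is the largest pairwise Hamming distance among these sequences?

Pairwise Hamming distances:
  Tip_H vs Tip_U: 4
  Tip_H vs Tip_C: 8
  Tip_H vs Tip_T: 3
  Tip_H vs Tip_K: 8
  Tip_U vs Tip_C: 10
  Tip_U vs Tip_T: 6
  Tip_U vs Tip_K: 9
  Tip_C vs Tip_T: 10
  Tip_C vs Tip_K: 12
  Tip_T vs Tip_K: 10
The largest is 12, between Tip_C and Tip_K.

12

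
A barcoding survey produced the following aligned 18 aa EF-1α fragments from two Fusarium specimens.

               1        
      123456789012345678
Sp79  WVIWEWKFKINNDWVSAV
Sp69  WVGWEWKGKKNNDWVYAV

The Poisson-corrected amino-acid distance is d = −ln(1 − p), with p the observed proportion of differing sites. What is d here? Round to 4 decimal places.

Differing sites — 3:I/G; 8:F/G; 10:I/K; 16:S/Y.
p = 4/18 = 0.222222.
d = −ln(1 − 0.222222) = −ln(0.777778) = 0.2513.

0.2513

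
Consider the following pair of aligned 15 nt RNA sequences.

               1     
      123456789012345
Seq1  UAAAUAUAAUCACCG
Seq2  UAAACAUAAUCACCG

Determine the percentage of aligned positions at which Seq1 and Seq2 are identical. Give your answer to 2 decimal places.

93.33%

Differing sites — 5:U/C.
14 of the 15 sites match, so the percent identity is 14/15 × 100 = 93.33%.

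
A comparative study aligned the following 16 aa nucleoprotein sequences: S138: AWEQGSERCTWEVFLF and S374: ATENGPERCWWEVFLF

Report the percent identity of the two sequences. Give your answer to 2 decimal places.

The sequences differ at positions 2 (W/T), 4 (Q/N), 6 (S/P), 10 (T/W).
12 of the 16 sites match, so the percent identity is 12/16 × 100 = 75.00%.

75.00%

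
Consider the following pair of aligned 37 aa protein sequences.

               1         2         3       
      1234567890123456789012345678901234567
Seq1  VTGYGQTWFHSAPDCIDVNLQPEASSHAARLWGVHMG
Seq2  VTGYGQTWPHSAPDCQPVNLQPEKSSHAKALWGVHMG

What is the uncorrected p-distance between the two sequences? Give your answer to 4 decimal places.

Mismatches occur at site 9 (F→P), site 16 (I→Q), site 17 (D→P), site 24 (A→K), site 29 (A→K), site 30 (R→A).
There are 6 differences over 37 sites, so p = 6/37 = 0.1622.

0.1622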